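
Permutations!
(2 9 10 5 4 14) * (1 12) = (1 12)(2 9 10 5 4 14) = [0, 12, 9, 3, 14, 4, 6, 7, 8, 10, 5, 11, 1, 13, 2]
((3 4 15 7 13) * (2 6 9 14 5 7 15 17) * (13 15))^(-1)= (2 17 4 3 13 15 7 5 14 9 6)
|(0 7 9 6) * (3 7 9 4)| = |(0 9 6)(3 7 4)| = 3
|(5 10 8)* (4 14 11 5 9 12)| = 8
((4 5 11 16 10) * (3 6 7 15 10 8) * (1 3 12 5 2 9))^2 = ((1 3 6 7 15 10 4 2 9)(5 11 16 8 12))^2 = (1 6 15 4 9 3 7 10 2)(5 16 12 11 8)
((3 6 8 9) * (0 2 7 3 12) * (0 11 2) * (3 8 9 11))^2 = (2 8)(3 9)(6 12)(7 11)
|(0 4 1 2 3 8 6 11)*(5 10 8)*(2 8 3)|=|(0 4 1 8 6 11)(3 5 10)|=6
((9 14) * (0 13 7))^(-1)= ((0 13 7)(9 14))^(-1)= (0 7 13)(9 14)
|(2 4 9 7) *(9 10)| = 5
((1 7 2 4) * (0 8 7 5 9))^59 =((0 8 7 2 4 1 5 9))^59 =(0 2 5 8 4 9 7 1)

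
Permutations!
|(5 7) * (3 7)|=3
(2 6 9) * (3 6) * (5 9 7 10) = [0, 1, 3, 6, 4, 9, 7, 10, 8, 2, 5] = (2 3 6 7 10 5 9)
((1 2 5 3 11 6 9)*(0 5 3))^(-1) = (0 5)(1 9 6 11 3 2)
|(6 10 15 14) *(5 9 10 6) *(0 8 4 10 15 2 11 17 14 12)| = 12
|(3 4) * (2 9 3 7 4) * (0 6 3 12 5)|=|(0 6 3 2 9 12 5)(4 7)|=14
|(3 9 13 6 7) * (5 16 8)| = |(3 9 13 6 7)(5 16 8)| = 15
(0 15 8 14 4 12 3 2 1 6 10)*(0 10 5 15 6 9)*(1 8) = [6, 9, 8, 2, 12, 15, 5, 7, 14, 0, 10, 11, 3, 13, 4, 1] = (0 6 5 15 1 9)(2 8 14 4 12 3)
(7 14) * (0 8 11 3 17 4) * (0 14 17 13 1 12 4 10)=(0 8 11 3 13 1 12 4 14 7 17 10)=[8, 12, 2, 13, 14, 5, 6, 17, 11, 9, 0, 3, 4, 1, 7, 15, 16, 10]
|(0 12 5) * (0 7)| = |(0 12 5 7)| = 4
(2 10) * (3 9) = [0, 1, 10, 9, 4, 5, 6, 7, 8, 3, 2] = (2 10)(3 9)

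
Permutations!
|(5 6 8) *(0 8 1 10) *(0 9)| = 7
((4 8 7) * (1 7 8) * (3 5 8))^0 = ((1 7 4)(3 5 8))^0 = (8)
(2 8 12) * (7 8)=(2 7 8 12)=[0, 1, 7, 3, 4, 5, 6, 8, 12, 9, 10, 11, 2]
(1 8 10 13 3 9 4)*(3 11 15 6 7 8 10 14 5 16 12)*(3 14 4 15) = [0, 10, 2, 9, 1, 16, 7, 8, 4, 15, 13, 3, 14, 11, 5, 6, 12] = (1 10 13 11 3 9 15 6 7 8 4)(5 16 12 14)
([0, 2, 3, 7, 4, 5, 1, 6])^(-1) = [0, 6, 1, 2, 4, 5, 7, 3]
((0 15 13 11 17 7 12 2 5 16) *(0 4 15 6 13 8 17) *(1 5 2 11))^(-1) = ((0 6 13 1 5 16 4 15 8 17 7 12 11))^(-1) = (0 11 12 7 17 8 15 4 16 5 1 13 6)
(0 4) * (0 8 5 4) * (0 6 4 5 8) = (8)(0 6 4) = [6, 1, 2, 3, 0, 5, 4, 7, 8]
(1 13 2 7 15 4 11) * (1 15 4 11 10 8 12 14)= [0, 13, 7, 3, 10, 5, 6, 4, 12, 9, 8, 15, 14, 2, 1, 11]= (1 13 2 7 4 10 8 12 14)(11 15)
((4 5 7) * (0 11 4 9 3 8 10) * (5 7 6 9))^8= ((0 11 4 7 5 6 9 3 8 10))^8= (0 8 9 5 4)(3 6 7 11 10)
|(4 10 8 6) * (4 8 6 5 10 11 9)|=12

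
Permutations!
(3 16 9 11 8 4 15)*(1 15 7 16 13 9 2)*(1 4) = (1 15 3 13 9 11 8)(2 4 7 16) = [0, 15, 4, 13, 7, 5, 6, 16, 1, 11, 10, 8, 12, 9, 14, 3, 2]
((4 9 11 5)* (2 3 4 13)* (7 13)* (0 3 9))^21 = ((0 3 4)(2 9 11 5 7 13))^21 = (2 5)(7 9)(11 13)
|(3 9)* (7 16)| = 2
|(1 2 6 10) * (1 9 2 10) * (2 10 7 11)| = |(1 7 11 2 6)(9 10)| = 10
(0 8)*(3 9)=(0 8)(3 9)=[8, 1, 2, 9, 4, 5, 6, 7, 0, 3]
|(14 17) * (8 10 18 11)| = 4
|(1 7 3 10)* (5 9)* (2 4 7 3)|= 6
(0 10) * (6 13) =(0 10)(6 13) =[10, 1, 2, 3, 4, 5, 13, 7, 8, 9, 0, 11, 12, 6]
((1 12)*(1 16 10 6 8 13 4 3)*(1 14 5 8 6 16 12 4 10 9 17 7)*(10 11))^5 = (1 8 9 3 11 7 5 16 4 13 17 14 10)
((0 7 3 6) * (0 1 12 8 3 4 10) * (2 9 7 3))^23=((0 3 6 1 12 8 2 9 7 4 10))^23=(0 3 6 1 12 8 2 9 7 4 10)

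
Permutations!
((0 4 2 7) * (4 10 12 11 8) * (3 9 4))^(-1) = ((0 10 12 11 8 3 9 4 2 7))^(-1) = (0 7 2 4 9 3 8 11 12 10)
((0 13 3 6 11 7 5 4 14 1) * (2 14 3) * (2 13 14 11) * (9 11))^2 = (0 1 14)(2 11 5 3)(4 6 9 7)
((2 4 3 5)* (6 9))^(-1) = ((2 4 3 5)(6 9))^(-1) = (2 5 3 4)(6 9)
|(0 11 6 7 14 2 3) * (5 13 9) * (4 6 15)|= 9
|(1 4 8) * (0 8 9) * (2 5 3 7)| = |(0 8 1 4 9)(2 5 3 7)| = 20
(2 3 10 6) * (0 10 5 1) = (0 10 6 2 3 5 1) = [10, 0, 3, 5, 4, 1, 2, 7, 8, 9, 6]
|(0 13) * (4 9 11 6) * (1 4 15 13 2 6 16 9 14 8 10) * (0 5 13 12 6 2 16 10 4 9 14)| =60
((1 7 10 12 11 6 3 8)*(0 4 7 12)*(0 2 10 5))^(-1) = ((0 4 7 5)(1 12 11 6 3 8)(2 10))^(-1) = (0 5 7 4)(1 8 3 6 11 12)(2 10)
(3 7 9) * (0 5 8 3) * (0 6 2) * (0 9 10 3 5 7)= (0 7 10 3)(2 9 6)(5 8)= [7, 1, 9, 0, 4, 8, 2, 10, 5, 6, 3]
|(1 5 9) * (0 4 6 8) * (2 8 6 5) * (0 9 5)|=|(0 4)(1 2 8 9)|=4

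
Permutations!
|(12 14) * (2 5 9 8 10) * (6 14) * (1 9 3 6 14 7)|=18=|(1 9 8 10 2 5 3 6 7)(12 14)|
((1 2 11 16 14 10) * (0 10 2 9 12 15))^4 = ((0 10 1 9 12 15)(2 11 16 14))^4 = (16)(0 12 1)(9 10 15)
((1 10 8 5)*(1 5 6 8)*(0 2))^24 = (10)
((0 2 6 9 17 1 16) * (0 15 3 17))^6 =(0 6)(1 16 15 3 17)(2 9)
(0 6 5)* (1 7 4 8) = (0 6 5)(1 7 4 8) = [6, 7, 2, 3, 8, 0, 5, 4, 1]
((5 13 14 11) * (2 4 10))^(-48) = ((2 4 10)(5 13 14 11))^(-48) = (14)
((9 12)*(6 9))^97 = (6 9 12)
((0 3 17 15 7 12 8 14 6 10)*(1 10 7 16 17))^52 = ((0 3 1 10)(6 7 12 8 14)(15 16 17))^52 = (6 12 14 7 8)(15 16 17)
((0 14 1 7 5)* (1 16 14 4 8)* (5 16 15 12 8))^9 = ((0 4 5)(1 7 16 14 15 12 8))^9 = (1 16 15 8 7 14 12)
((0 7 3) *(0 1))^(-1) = (0 1 3 7)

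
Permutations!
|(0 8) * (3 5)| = 2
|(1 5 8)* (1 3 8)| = 2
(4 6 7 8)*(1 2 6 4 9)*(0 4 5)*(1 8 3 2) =[4, 1, 6, 2, 5, 0, 7, 3, 9, 8] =(0 4 5)(2 6 7 3)(8 9)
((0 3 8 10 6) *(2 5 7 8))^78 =((0 3 2 5 7 8 10 6))^78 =(0 10 7 2)(3 6 8 5)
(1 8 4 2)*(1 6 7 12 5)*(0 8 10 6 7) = (0 8 4 2 7 12 5 1 10 6) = [8, 10, 7, 3, 2, 1, 0, 12, 4, 9, 6, 11, 5]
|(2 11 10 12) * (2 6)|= |(2 11 10 12 6)|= 5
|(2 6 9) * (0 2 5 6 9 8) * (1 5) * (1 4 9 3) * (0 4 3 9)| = |(0 2 9 3 1 5 6 8 4)| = 9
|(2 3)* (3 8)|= 3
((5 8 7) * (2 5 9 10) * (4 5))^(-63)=(10)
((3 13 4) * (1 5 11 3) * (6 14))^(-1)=((1 5 11 3 13 4)(6 14))^(-1)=(1 4 13 3 11 5)(6 14)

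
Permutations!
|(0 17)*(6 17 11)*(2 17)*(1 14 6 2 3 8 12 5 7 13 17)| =13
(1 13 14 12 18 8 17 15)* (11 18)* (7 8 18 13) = (18)(1 7 8 17 15)(11 13 14 12) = [0, 7, 2, 3, 4, 5, 6, 8, 17, 9, 10, 13, 11, 14, 12, 1, 16, 15, 18]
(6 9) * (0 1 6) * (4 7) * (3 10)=(0 1 6 9)(3 10)(4 7)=[1, 6, 2, 10, 7, 5, 9, 4, 8, 0, 3]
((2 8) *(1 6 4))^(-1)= ((1 6 4)(2 8))^(-1)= (1 4 6)(2 8)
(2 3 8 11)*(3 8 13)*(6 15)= (2 8 11)(3 13)(6 15)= [0, 1, 8, 13, 4, 5, 15, 7, 11, 9, 10, 2, 12, 3, 14, 6]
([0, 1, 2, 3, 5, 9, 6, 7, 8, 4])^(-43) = (4 9 5)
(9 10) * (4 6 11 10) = (4 6 11 10 9) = [0, 1, 2, 3, 6, 5, 11, 7, 8, 4, 9, 10]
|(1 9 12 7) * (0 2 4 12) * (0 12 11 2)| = 12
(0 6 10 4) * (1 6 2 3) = [2, 6, 3, 1, 0, 5, 10, 7, 8, 9, 4] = (0 2 3 1 6 10 4)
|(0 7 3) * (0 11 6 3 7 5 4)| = 3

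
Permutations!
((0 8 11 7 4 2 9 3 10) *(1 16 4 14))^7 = (0 4 11 9 14 10 16 8 2 7 3 1) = ((0 8 11 7 14 1 16 4 2 9 3 10))^7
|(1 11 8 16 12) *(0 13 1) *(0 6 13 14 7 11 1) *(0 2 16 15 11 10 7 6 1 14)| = 42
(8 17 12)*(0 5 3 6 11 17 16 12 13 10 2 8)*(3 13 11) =(0 5 13 10 2 8 16 12)(3 6)(11 17) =[5, 1, 8, 6, 4, 13, 3, 7, 16, 9, 2, 17, 0, 10, 14, 15, 12, 11]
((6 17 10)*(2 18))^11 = (2 18)(6 10 17)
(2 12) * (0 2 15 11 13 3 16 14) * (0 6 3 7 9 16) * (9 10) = (0 2 12 15 11 13 7 10 9 16 14 6 3) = [2, 1, 12, 0, 4, 5, 3, 10, 8, 16, 9, 13, 15, 7, 6, 11, 14]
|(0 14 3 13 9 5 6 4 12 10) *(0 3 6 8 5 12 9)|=|(0 14 6 4 9 12 10 3 13)(5 8)|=18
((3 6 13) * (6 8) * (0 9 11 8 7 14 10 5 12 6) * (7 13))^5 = ((0 9 11 8)(3 13)(5 12 6 7 14 10))^5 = (0 9 11 8)(3 13)(5 10 14 7 6 12)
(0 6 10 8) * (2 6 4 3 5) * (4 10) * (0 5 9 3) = [10, 1, 6, 9, 0, 2, 4, 7, 5, 3, 8] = (0 10 8 5 2 6 4)(3 9)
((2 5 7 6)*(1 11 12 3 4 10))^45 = (1 3)(2 5 7 6)(4 11)(10 12)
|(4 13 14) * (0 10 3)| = |(0 10 3)(4 13 14)| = 3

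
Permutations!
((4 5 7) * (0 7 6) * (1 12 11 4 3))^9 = ((0 7 3 1 12 11 4 5 6))^9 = (12)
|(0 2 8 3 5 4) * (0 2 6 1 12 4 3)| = 14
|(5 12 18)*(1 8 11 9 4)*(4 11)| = 6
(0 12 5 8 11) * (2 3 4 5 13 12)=(0 2 3 4 5 8 11)(12 13)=[2, 1, 3, 4, 5, 8, 6, 7, 11, 9, 10, 0, 13, 12]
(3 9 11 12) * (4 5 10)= (3 9 11 12)(4 5 10)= [0, 1, 2, 9, 5, 10, 6, 7, 8, 11, 4, 12, 3]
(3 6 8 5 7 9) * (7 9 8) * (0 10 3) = (0 10 3 6 7 8 5 9) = [10, 1, 2, 6, 4, 9, 7, 8, 5, 0, 3]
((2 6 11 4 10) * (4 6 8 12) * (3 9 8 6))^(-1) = (2 10 4 12 8 9 3 11 6) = ((2 6 11 3 9 8 12 4 10))^(-1)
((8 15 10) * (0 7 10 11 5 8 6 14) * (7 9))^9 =((0 9 7 10 6 14)(5 8 15 11))^9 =(0 10)(5 8 15 11)(6 9)(7 14)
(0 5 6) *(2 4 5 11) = [11, 1, 4, 3, 5, 6, 0, 7, 8, 9, 10, 2] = (0 11 2 4 5 6)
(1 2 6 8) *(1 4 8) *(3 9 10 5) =(1 2 6)(3 9 10 5)(4 8) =[0, 2, 6, 9, 8, 3, 1, 7, 4, 10, 5]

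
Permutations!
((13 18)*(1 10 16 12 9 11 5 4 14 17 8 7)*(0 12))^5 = (0 4 1 9 17 16 5 7 12 14 10 11 8)(13 18)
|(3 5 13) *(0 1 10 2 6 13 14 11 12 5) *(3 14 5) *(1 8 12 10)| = 12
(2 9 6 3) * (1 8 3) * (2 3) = (1 8 2 9 6) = [0, 8, 9, 3, 4, 5, 1, 7, 2, 6]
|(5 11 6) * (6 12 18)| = 5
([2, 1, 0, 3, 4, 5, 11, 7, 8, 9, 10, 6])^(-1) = (0 2)(6 11)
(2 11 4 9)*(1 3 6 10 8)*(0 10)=(0 10 8 1 3 6)(2 11 4 9)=[10, 3, 11, 6, 9, 5, 0, 7, 1, 2, 8, 4]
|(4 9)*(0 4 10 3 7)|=|(0 4 9 10 3 7)|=6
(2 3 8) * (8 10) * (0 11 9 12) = (0 11 9 12)(2 3 10 8) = [11, 1, 3, 10, 4, 5, 6, 7, 2, 12, 8, 9, 0]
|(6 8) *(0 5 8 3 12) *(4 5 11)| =|(0 11 4 5 8 6 3 12)| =8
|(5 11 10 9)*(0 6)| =4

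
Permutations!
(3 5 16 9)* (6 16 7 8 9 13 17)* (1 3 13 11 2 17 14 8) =(1 3 5 7)(2 17 6 16 11)(8 9 13 14) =[0, 3, 17, 5, 4, 7, 16, 1, 9, 13, 10, 2, 12, 14, 8, 15, 11, 6]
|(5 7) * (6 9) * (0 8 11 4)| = 4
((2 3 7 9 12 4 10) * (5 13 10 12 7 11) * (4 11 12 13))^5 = (2 4 12 10 5 3 13 11)(7 9)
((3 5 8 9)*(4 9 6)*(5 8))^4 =(3 9 4 6 8)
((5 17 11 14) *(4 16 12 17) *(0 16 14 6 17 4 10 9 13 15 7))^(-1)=((0 16 12 4 14 5 10 9 13 15 7)(6 17 11))^(-1)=(0 7 15 13 9 10 5 14 4 12 16)(6 11 17)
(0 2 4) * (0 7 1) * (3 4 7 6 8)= (0 2 7 1)(3 4 6 8)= [2, 0, 7, 4, 6, 5, 8, 1, 3]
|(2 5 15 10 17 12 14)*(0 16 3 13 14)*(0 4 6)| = 13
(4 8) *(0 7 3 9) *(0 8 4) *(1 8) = (0 7 3 9 1 8) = [7, 8, 2, 9, 4, 5, 6, 3, 0, 1]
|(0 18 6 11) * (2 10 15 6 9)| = 8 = |(0 18 9 2 10 15 6 11)|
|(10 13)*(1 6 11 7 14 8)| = 6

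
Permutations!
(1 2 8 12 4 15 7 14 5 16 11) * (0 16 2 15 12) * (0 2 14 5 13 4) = (0 16 11 1 15 7 5 14 13 4 12)(2 8) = [16, 15, 8, 3, 12, 14, 6, 5, 2, 9, 10, 1, 0, 4, 13, 7, 11]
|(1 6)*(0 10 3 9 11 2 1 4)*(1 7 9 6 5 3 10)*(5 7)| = 10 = |(0 1 7 9 11 2 5 3 6 4)|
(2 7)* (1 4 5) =(1 4 5)(2 7) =[0, 4, 7, 3, 5, 1, 6, 2]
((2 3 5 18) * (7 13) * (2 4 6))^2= (2 5 4)(3 18 6)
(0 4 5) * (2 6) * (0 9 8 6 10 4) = (2 10 4 5 9 8 6) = [0, 1, 10, 3, 5, 9, 2, 7, 6, 8, 4]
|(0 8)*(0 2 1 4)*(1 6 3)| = |(0 8 2 6 3 1 4)| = 7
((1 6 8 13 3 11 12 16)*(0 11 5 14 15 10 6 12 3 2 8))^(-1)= (0 6 10 15 14 5 3 11)(1 16 12)(2 13 8)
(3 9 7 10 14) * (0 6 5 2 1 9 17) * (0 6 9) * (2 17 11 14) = (0 9 7 10 2 1)(3 11 14)(5 17 6) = [9, 0, 1, 11, 4, 17, 5, 10, 8, 7, 2, 14, 12, 13, 3, 15, 16, 6]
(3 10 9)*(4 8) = [0, 1, 2, 10, 8, 5, 6, 7, 4, 3, 9] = (3 10 9)(4 8)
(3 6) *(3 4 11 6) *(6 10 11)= [0, 1, 2, 3, 6, 5, 4, 7, 8, 9, 11, 10]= (4 6)(10 11)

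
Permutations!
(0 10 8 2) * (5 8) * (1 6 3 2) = [10, 6, 0, 2, 4, 8, 3, 7, 1, 9, 5] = (0 10 5 8 1 6 3 2)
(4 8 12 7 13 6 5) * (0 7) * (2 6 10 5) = [7, 1, 6, 3, 8, 4, 2, 13, 12, 9, 5, 11, 0, 10] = (0 7 13 10 5 4 8 12)(2 6)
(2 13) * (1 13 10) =(1 13 2 10) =[0, 13, 10, 3, 4, 5, 6, 7, 8, 9, 1, 11, 12, 2]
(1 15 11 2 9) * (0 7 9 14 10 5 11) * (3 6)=(0 7 9 1 15)(2 14 10 5 11)(3 6)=[7, 15, 14, 6, 4, 11, 3, 9, 8, 1, 5, 2, 12, 13, 10, 0]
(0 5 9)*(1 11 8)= [5, 11, 2, 3, 4, 9, 6, 7, 1, 0, 10, 8]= (0 5 9)(1 11 8)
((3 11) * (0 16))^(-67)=(0 16)(3 11)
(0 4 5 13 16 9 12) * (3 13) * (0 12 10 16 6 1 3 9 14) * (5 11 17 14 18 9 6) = (0 4 11 17 14)(1 3 13 5 6)(9 10 16 18) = [4, 3, 2, 13, 11, 6, 1, 7, 8, 10, 16, 17, 12, 5, 0, 15, 18, 14, 9]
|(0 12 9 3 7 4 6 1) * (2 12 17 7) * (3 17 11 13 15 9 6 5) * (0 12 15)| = |(0 11 13)(1 12 6)(2 15 9 17 7 4 5 3)| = 24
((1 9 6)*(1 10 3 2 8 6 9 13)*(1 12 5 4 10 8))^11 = (1 5 3 13 4 2 12 10)(6 8)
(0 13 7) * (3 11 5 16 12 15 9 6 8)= (0 13 7)(3 11 5 16 12 15 9 6 8)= [13, 1, 2, 11, 4, 16, 8, 0, 3, 6, 10, 5, 15, 7, 14, 9, 12]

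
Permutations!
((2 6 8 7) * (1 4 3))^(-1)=(1 3 4)(2 7 8 6)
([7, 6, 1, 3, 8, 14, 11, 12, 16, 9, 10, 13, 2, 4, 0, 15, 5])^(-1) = (0 14 5 16 8 4 13 11 6 1 2 12 7)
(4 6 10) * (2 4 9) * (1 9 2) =(1 9)(2 4 6 10) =[0, 9, 4, 3, 6, 5, 10, 7, 8, 1, 2]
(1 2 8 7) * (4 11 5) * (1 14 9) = [0, 2, 8, 3, 11, 4, 6, 14, 7, 1, 10, 5, 12, 13, 9] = (1 2 8 7 14 9)(4 11 5)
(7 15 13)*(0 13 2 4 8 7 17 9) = (0 13 17 9)(2 4 8 7 15) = [13, 1, 4, 3, 8, 5, 6, 15, 7, 0, 10, 11, 12, 17, 14, 2, 16, 9]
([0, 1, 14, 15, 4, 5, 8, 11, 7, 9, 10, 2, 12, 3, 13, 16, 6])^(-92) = [0, 1, 7, 14, 4, 5, 15, 6, 16, 9, 10, 8, 12, 2, 11, 13, 3]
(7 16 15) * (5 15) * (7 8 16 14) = (5 15 8 16)(7 14) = [0, 1, 2, 3, 4, 15, 6, 14, 16, 9, 10, 11, 12, 13, 7, 8, 5]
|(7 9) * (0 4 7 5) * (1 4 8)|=|(0 8 1 4 7 9 5)|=7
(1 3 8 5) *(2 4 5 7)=(1 3 8 7 2 4 5)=[0, 3, 4, 8, 5, 1, 6, 2, 7]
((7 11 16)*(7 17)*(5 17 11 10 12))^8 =(5 10 17 12 7)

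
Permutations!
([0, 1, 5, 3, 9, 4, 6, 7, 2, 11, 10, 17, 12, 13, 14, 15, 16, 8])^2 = (2 4 11 8 5 9 17)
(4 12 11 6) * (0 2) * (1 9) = [2, 9, 0, 3, 12, 5, 4, 7, 8, 1, 10, 6, 11] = (0 2)(1 9)(4 12 11 6)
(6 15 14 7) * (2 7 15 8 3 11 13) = (2 7 6 8 3 11 13)(14 15) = [0, 1, 7, 11, 4, 5, 8, 6, 3, 9, 10, 13, 12, 2, 15, 14]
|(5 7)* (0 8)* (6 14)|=2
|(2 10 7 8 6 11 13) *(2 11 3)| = |(2 10 7 8 6 3)(11 13)| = 6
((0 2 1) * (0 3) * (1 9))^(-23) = ((0 2 9 1 3))^(-23) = (0 9 3 2 1)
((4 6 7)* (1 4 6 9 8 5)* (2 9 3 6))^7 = (1 8 2 6 4 5 9 7 3)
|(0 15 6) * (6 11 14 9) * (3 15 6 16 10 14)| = 12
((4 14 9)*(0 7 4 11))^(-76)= ((0 7 4 14 9 11))^(-76)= (0 4 9)(7 14 11)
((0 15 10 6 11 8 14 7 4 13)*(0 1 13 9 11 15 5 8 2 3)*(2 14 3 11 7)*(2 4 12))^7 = (0 3 8 5)(1 13)(6 15 10)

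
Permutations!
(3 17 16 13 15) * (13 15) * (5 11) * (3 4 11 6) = [0, 1, 2, 17, 11, 6, 3, 7, 8, 9, 10, 5, 12, 13, 14, 4, 15, 16] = (3 17 16 15 4 11 5 6)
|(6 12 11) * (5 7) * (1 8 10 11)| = |(1 8 10 11 6 12)(5 7)| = 6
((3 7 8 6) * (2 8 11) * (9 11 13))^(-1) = ((2 8 6 3 7 13 9 11))^(-1) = (2 11 9 13 7 3 6 8)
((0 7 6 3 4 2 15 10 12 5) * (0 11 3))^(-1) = (0 6 7)(2 4 3 11 5 12 10 15)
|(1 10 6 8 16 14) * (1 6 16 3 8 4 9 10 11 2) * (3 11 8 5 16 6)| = 4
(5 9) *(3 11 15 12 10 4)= (3 11 15 12 10 4)(5 9)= [0, 1, 2, 11, 3, 9, 6, 7, 8, 5, 4, 15, 10, 13, 14, 12]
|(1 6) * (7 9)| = |(1 6)(7 9)| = 2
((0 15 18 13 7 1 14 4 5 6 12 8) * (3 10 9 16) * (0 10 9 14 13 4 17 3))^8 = (0 10 18 17 5 9 12)(1 7 13)(3 6 16 8 15 14 4)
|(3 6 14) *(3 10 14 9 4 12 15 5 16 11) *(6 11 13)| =|(3 11)(4 12 15 5 16 13 6 9)(10 14)| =8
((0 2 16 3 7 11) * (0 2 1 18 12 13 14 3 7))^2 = ((0 1 18 12 13 14 3)(2 16 7 11))^2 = (0 18 13 3 1 12 14)(2 7)(11 16)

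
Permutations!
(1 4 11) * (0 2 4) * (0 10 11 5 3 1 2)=(1 10 11 2 4 5 3)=[0, 10, 4, 1, 5, 3, 6, 7, 8, 9, 11, 2]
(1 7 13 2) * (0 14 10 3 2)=(0 14 10 3 2 1 7 13)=[14, 7, 1, 2, 4, 5, 6, 13, 8, 9, 3, 11, 12, 0, 10]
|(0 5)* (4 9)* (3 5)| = 6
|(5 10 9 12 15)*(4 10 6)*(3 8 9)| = |(3 8 9 12 15 5 6 4 10)| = 9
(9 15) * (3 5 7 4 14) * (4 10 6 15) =(3 5 7 10 6 15 9 4 14) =[0, 1, 2, 5, 14, 7, 15, 10, 8, 4, 6, 11, 12, 13, 3, 9]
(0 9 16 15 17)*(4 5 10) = (0 9 16 15 17)(4 5 10) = [9, 1, 2, 3, 5, 10, 6, 7, 8, 16, 4, 11, 12, 13, 14, 17, 15, 0]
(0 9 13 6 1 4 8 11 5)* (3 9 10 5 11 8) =[10, 4, 2, 9, 3, 0, 1, 7, 8, 13, 5, 11, 12, 6] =(0 10 5)(1 4 3 9 13 6)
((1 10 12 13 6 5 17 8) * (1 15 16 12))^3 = (1 10)(5 15 13 17 16 6 8 12)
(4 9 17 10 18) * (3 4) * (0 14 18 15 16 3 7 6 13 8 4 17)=(0 14 18 7 6 13 8 4 9)(3 17 10 15 16)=[14, 1, 2, 17, 9, 5, 13, 6, 4, 0, 15, 11, 12, 8, 18, 16, 3, 10, 7]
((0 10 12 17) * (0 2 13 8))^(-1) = (0 8 13 2 17 12 10)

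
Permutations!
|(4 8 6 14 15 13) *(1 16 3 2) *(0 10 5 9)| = 12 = |(0 10 5 9)(1 16 3 2)(4 8 6 14 15 13)|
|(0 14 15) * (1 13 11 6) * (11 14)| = 7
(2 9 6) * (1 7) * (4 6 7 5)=[0, 5, 9, 3, 6, 4, 2, 1, 8, 7]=(1 5 4 6 2 9 7)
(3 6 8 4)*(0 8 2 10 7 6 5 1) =(0 8 4 3 5 1)(2 10 7 6) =[8, 0, 10, 5, 3, 1, 2, 6, 4, 9, 7]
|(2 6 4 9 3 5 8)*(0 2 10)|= |(0 2 6 4 9 3 5 8 10)|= 9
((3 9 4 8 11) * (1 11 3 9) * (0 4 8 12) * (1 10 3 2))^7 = (0 4 12)(1 9 2 11 8)(3 10)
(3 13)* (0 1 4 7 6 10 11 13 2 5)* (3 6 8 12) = (0 1 4 7 8 12 3 2 5)(6 10 11 13) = [1, 4, 5, 2, 7, 0, 10, 8, 12, 9, 11, 13, 3, 6]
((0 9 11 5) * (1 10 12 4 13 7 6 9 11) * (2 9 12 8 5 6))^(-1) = (0 5 8 10 1 9 2 7 13 4 12 6 11)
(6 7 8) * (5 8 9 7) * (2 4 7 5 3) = (2 4 7 9 5 8 6 3) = [0, 1, 4, 2, 7, 8, 3, 9, 6, 5]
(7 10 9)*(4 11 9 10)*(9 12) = (4 11 12 9 7) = [0, 1, 2, 3, 11, 5, 6, 4, 8, 7, 10, 12, 9]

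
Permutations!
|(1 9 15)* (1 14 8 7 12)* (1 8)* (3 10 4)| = |(1 9 15 14)(3 10 4)(7 12 8)| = 12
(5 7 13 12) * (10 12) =(5 7 13 10 12) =[0, 1, 2, 3, 4, 7, 6, 13, 8, 9, 12, 11, 5, 10]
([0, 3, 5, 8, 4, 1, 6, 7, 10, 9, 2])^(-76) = (1 8 2)(3 10 5)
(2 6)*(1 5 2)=(1 5 2 6)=[0, 5, 6, 3, 4, 2, 1]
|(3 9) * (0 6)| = 2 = |(0 6)(3 9)|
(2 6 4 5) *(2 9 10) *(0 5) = (0 5 9 10 2 6 4) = [5, 1, 6, 3, 0, 9, 4, 7, 8, 10, 2]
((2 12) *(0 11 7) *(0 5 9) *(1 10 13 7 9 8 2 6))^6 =(1 2 7)(5 10 12)(6 8 13)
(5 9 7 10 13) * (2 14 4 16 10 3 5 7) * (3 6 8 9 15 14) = (2 3 5 15 14 4 16 10 13 7 6 8 9) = [0, 1, 3, 5, 16, 15, 8, 6, 9, 2, 13, 11, 12, 7, 4, 14, 10]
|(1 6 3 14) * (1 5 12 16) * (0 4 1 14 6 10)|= |(0 4 1 10)(3 6)(5 12 16 14)|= 4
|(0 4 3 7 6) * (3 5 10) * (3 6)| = |(0 4 5 10 6)(3 7)| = 10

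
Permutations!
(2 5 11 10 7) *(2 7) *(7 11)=[0, 1, 5, 3, 4, 7, 6, 11, 8, 9, 2, 10]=(2 5 7 11 10)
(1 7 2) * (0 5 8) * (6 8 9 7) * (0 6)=[5, 0, 1, 3, 4, 9, 8, 2, 6, 7]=(0 5 9 7 2 1)(6 8)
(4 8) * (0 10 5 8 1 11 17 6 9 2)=(0 10 5 8 4 1 11 17 6 9 2)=[10, 11, 0, 3, 1, 8, 9, 7, 4, 2, 5, 17, 12, 13, 14, 15, 16, 6]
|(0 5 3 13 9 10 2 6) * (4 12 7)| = |(0 5 3 13 9 10 2 6)(4 12 7)| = 24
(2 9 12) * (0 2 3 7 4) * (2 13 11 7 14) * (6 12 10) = [13, 1, 9, 14, 0, 5, 12, 4, 8, 10, 6, 7, 3, 11, 2] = (0 13 11 7 4)(2 9 10 6 12 3 14)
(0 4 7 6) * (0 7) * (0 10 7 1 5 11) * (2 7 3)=[4, 5, 7, 2, 10, 11, 1, 6, 8, 9, 3, 0]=(0 4 10 3 2 7 6 1 5 11)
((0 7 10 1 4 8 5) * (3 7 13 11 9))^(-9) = (0 11 3 10 4 5 13 9 7 1 8)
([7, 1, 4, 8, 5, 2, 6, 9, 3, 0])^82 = [7, 1, 4, 3, 5, 2, 6, 9, 8, 0]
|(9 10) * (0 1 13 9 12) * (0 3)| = |(0 1 13 9 10 12 3)| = 7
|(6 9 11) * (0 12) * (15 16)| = |(0 12)(6 9 11)(15 16)| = 6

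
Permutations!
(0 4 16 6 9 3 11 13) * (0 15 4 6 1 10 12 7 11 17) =(0 6 9 3 17)(1 10 12 7 11 13 15 4 16) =[6, 10, 2, 17, 16, 5, 9, 11, 8, 3, 12, 13, 7, 15, 14, 4, 1, 0]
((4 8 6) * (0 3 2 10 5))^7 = ((0 3 2 10 5)(4 8 6))^7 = (0 2 5 3 10)(4 8 6)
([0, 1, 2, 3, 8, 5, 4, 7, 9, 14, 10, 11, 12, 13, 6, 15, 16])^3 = [0, 1, 2, 3, 14, 5, 9, 7, 6, 4, 10, 11, 12, 13, 8, 15, 16]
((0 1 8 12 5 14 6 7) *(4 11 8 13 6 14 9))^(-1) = ((14)(0 1 13 6 7)(4 11 8 12 5 9))^(-1) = (14)(0 7 6 13 1)(4 9 5 12 8 11)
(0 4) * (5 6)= (0 4)(5 6)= [4, 1, 2, 3, 0, 6, 5]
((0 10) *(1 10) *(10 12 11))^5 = ((0 1 12 11 10))^5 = (12)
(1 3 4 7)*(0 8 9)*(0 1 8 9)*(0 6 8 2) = (0 9 1 3 4 7 2)(6 8) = [9, 3, 0, 4, 7, 5, 8, 2, 6, 1]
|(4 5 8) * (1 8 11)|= 5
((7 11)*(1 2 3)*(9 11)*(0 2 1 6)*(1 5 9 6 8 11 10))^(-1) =(0 6 7 11 8 3 2)(1 10 9 5)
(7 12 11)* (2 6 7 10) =[0, 1, 6, 3, 4, 5, 7, 12, 8, 9, 2, 10, 11] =(2 6 7 12 11 10)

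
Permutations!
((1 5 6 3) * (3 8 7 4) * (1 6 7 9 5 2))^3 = (1 2)(3 9 4 8 7 6 5)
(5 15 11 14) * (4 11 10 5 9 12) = (4 11 14 9 12)(5 15 10) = [0, 1, 2, 3, 11, 15, 6, 7, 8, 12, 5, 14, 4, 13, 9, 10]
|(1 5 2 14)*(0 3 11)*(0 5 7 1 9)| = |(0 3 11 5 2 14 9)(1 7)| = 14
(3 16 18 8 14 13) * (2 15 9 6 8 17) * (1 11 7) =(1 11 7)(2 15 9 6 8 14 13 3 16 18 17) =[0, 11, 15, 16, 4, 5, 8, 1, 14, 6, 10, 7, 12, 3, 13, 9, 18, 2, 17]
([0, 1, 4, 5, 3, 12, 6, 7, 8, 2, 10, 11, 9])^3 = [0, 1, 5, 9, 12, 2, 6, 7, 8, 3, 10, 11, 4]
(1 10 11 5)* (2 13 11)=(1 10 2 13 11 5)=[0, 10, 13, 3, 4, 1, 6, 7, 8, 9, 2, 5, 12, 11]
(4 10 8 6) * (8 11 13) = (4 10 11 13 8 6) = [0, 1, 2, 3, 10, 5, 4, 7, 6, 9, 11, 13, 12, 8]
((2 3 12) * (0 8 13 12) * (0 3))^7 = ((0 8 13 12 2))^7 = (0 13 2 8 12)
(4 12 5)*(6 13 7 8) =(4 12 5)(6 13 7 8) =[0, 1, 2, 3, 12, 4, 13, 8, 6, 9, 10, 11, 5, 7]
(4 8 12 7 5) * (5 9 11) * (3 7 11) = (3 7 9)(4 8 12 11 5) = [0, 1, 2, 7, 8, 4, 6, 9, 12, 3, 10, 5, 11]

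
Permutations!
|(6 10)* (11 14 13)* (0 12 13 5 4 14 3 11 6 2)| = |(0 12 13 6 10 2)(3 11)(4 14 5)| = 6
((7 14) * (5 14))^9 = ((5 14 7))^9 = (14)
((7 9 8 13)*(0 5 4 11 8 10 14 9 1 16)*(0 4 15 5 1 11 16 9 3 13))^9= ((0 1 9 10 14 3 13 7 11 8)(4 16)(5 15))^9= (0 8 11 7 13 3 14 10 9 1)(4 16)(5 15)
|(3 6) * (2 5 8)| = 6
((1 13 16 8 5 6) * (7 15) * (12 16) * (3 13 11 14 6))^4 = (3 8 12)(5 16 13)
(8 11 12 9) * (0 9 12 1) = (12)(0 9 8 11 1) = [9, 0, 2, 3, 4, 5, 6, 7, 11, 8, 10, 1, 12]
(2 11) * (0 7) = (0 7)(2 11) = [7, 1, 11, 3, 4, 5, 6, 0, 8, 9, 10, 2]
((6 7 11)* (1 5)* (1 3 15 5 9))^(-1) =(1 9)(3 5 15)(6 11 7) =((1 9)(3 15 5)(6 7 11))^(-1)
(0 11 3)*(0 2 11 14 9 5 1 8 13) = (0 14 9 5 1 8 13)(2 11 3) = [14, 8, 11, 2, 4, 1, 6, 7, 13, 5, 10, 3, 12, 0, 9]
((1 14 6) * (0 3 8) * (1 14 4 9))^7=((0 3 8)(1 4 9)(6 14))^7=(0 3 8)(1 4 9)(6 14)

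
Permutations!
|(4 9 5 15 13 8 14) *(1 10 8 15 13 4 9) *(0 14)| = 10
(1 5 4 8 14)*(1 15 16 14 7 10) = (1 5 4 8 7 10)(14 15 16) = [0, 5, 2, 3, 8, 4, 6, 10, 7, 9, 1, 11, 12, 13, 15, 16, 14]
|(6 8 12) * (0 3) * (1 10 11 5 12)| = 14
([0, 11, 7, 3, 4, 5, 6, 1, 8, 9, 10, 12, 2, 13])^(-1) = [0, 7, 12, 3, 4, 5, 6, 2, 8, 9, 10, 1, 11, 13]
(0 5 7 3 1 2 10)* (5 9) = (0 9 5 7 3 1 2 10) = [9, 2, 10, 1, 4, 7, 6, 3, 8, 5, 0]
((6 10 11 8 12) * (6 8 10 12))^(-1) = ((6 12 8)(10 11))^(-1) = (6 8 12)(10 11)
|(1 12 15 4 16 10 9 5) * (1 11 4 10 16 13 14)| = 10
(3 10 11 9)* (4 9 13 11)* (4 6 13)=(3 10 6 13 11 4 9)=[0, 1, 2, 10, 9, 5, 13, 7, 8, 3, 6, 4, 12, 11]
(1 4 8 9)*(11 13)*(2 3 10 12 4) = (1 2 3 10 12 4 8 9)(11 13) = [0, 2, 3, 10, 8, 5, 6, 7, 9, 1, 12, 13, 4, 11]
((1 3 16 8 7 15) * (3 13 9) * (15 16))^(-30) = ((1 13 9 3 15)(7 16 8))^(-30) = (16)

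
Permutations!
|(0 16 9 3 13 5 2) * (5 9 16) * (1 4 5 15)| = 6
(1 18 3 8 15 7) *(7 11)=(1 18 3 8 15 11 7)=[0, 18, 2, 8, 4, 5, 6, 1, 15, 9, 10, 7, 12, 13, 14, 11, 16, 17, 3]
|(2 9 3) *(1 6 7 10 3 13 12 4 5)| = |(1 6 7 10 3 2 9 13 12 4 5)| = 11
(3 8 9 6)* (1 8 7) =(1 8 9 6 3 7) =[0, 8, 2, 7, 4, 5, 3, 1, 9, 6]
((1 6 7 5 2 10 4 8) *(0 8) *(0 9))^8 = ((0 8 1 6 7 5 2 10 4 9))^8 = (0 4 2 7 1)(5 6 8 9 10)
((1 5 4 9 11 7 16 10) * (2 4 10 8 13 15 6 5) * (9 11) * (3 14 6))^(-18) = ((1 2 4 11 7 16 8 13 15 3 14 6 5 10))^(-18) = (1 14 8 4 5 15 7)(2 6 13 11 10 3 16)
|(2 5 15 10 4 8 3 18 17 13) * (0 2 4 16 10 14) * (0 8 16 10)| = 12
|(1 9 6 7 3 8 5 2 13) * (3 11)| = |(1 9 6 7 11 3 8 5 2 13)| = 10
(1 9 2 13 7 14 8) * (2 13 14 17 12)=[0, 9, 14, 3, 4, 5, 6, 17, 1, 13, 10, 11, 2, 7, 8, 15, 16, 12]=(1 9 13 7 17 12 2 14 8)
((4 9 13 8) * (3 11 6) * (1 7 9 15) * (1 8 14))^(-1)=(1 14 13 9 7)(3 6 11)(4 8 15)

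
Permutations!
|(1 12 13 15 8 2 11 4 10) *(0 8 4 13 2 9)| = 24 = |(0 8 9)(1 12 2 11 13 15 4 10)|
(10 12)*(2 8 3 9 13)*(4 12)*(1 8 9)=(1 8 3)(2 9 13)(4 12 10)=[0, 8, 9, 1, 12, 5, 6, 7, 3, 13, 4, 11, 10, 2]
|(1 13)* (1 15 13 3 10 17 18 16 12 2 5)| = 18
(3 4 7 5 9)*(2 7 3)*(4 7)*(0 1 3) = (0 1 3 7 5 9 2 4) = [1, 3, 4, 7, 0, 9, 6, 5, 8, 2]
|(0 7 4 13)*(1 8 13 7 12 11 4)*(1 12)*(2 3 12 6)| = 28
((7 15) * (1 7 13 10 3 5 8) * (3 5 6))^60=((1 7 15 13 10 5 8)(3 6))^60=(1 10 7 5 15 8 13)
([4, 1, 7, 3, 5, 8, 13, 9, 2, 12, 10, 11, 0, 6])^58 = (13)(0 5 2 9)(4 8 7 12)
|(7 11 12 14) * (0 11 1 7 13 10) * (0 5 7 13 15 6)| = 30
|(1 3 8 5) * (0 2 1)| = |(0 2 1 3 8 5)| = 6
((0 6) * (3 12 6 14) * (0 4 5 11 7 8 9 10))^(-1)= ((0 14 3 12 6 4 5 11 7 8 9 10))^(-1)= (0 10 9 8 7 11 5 4 6 12 3 14)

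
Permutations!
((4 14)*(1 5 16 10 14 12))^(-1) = ((1 5 16 10 14 4 12))^(-1) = (1 12 4 14 10 16 5)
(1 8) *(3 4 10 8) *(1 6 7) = (1 3 4 10 8 6 7) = [0, 3, 2, 4, 10, 5, 7, 1, 6, 9, 8]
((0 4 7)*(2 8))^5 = (0 7 4)(2 8)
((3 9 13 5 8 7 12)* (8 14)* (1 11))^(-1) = (1 11)(3 12 7 8 14 5 13 9)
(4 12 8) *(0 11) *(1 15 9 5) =(0 11)(1 15 9 5)(4 12 8) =[11, 15, 2, 3, 12, 1, 6, 7, 4, 5, 10, 0, 8, 13, 14, 9]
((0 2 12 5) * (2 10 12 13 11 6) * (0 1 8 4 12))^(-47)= ((0 10)(1 8 4 12 5)(2 13 11 6))^(-47)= (0 10)(1 12 8 5 4)(2 13 11 6)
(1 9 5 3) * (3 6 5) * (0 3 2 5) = (0 3 1 9 2 5 6) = [3, 9, 5, 1, 4, 6, 0, 7, 8, 2]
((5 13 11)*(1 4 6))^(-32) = (1 4 6)(5 13 11) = ((1 4 6)(5 13 11))^(-32)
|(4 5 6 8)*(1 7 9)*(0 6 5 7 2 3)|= 9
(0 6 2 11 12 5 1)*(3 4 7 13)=(0 6 2 11 12 5 1)(3 4 7 13)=[6, 0, 11, 4, 7, 1, 2, 13, 8, 9, 10, 12, 5, 3]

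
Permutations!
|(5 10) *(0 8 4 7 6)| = 10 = |(0 8 4 7 6)(5 10)|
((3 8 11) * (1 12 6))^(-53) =((1 12 6)(3 8 11))^(-53) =(1 12 6)(3 8 11)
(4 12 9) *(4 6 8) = (4 12 9 6 8) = [0, 1, 2, 3, 12, 5, 8, 7, 4, 6, 10, 11, 9]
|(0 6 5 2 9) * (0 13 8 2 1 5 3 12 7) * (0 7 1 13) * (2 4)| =11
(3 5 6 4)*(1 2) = [0, 2, 1, 5, 3, 6, 4] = (1 2)(3 5 6 4)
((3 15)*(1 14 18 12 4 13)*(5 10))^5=((1 14 18 12 4 13)(3 15)(5 10))^5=(1 13 4 12 18 14)(3 15)(5 10)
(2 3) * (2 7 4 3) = [0, 1, 2, 7, 3, 5, 6, 4] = (3 7 4)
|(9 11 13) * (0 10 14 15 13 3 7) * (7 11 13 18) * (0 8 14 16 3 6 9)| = 40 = |(0 10 16 3 11 6 9 13)(7 8 14 15 18)|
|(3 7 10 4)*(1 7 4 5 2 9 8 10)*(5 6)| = 6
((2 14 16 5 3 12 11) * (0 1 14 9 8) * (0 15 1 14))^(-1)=(0 1 15 8 9 2 11 12 3 5 16 14)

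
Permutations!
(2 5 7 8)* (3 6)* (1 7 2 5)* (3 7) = (1 3 6 7 8 5 2) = [0, 3, 1, 6, 4, 2, 7, 8, 5]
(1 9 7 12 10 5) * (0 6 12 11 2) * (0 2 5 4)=(0 6 12 10 4)(1 9 7 11 5)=[6, 9, 2, 3, 0, 1, 12, 11, 8, 7, 4, 5, 10]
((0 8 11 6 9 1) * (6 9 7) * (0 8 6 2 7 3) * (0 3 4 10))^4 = ((0 6 4 10)(1 8 11 9)(2 7))^4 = (11)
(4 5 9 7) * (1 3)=[0, 3, 2, 1, 5, 9, 6, 4, 8, 7]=(1 3)(4 5 9 7)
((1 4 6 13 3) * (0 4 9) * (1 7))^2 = (0 6 3 1)(4 13 7 9)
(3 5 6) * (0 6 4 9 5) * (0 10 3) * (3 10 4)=(10)(0 6)(3 4 9 5)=[6, 1, 2, 4, 9, 3, 0, 7, 8, 5, 10]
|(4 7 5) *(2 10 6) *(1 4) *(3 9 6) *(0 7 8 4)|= |(0 7 5 1)(2 10 3 9 6)(4 8)|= 20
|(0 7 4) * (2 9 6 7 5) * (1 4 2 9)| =8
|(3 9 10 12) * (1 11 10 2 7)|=8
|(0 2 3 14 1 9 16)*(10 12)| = |(0 2 3 14 1 9 16)(10 12)| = 14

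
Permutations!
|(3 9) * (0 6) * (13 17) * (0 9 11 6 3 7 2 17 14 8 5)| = |(0 3 11 6 9 7 2 17 13 14 8 5)| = 12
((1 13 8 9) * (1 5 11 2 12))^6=((1 13 8 9 5 11 2 12))^6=(1 2 5 8)(9 13 12 11)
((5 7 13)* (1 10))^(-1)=(1 10)(5 13 7)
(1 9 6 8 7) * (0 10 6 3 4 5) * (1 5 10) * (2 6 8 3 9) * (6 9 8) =[1, 2, 9, 4, 10, 0, 3, 5, 7, 8, 6] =(0 1 2 9 8 7 5)(3 4 10 6)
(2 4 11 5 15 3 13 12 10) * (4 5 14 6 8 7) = [0, 1, 5, 13, 11, 15, 8, 4, 7, 9, 2, 14, 10, 12, 6, 3] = (2 5 15 3 13 12 10)(4 11 14 6 8 7)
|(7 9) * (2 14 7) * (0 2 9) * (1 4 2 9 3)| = |(0 9 3 1 4 2 14 7)| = 8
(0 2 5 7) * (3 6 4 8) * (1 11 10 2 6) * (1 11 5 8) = [6, 5, 8, 11, 1, 7, 4, 0, 3, 9, 2, 10] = (0 6 4 1 5 7)(2 8 3 11 10)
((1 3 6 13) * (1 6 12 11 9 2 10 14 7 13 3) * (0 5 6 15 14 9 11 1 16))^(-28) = (16)(2 9 10)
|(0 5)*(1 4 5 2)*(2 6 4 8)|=|(0 6 4 5)(1 8 2)|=12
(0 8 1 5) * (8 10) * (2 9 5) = [10, 2, 9, 3, 4, 0, 6, 7, 1, 5, 8] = (0 10 8 1 2 9 5)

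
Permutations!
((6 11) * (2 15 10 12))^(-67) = (2 15 10 12)(6 11)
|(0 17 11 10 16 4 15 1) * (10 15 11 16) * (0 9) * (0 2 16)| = 14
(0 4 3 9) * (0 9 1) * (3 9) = [4, 0, 2, 1, 9, 5, 6, 7, 8, 3] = (0 4 9 3 1)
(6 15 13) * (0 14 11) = (0 14 11)(6 15 13) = [14, 1, 2, 3, 4, 5, 15, 7, 8, 9, 10, 0, 12, 6, 11, 13]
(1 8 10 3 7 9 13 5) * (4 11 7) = (1 8 10 3 4 11 7 9 13 5) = [0, 8, 2, 4, 11, 1, 6, 9, 10, 13, 3, 7, 12, 5]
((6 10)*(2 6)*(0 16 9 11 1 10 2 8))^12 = (0 10 11 16 8 1 9)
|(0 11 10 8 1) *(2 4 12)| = |(0 11 10 8 1)(2 4 12)| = 15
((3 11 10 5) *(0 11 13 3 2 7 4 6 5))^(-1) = (0 10 11)(2 5 6 4 7)(3 13)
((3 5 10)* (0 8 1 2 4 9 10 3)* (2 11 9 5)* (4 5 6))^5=(0 10 9 11 1 8)(2 3 5)(4 6)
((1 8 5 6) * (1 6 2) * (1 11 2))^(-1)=(1 5 8)(2 11)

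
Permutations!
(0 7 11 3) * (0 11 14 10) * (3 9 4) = (0 7 14 10)(3 11 9 4) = [7, 1, 2, 11, 3, 5, 6, 14, 8, 4, 0, 9, 12, 13, 10]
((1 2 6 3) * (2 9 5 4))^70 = ((1 9 5 4 2 6 3))^70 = (9)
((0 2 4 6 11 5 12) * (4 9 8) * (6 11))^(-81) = ((0 2 9 8 4 11 5 12))^(-81) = (0 12 5 11 4 8 9 2)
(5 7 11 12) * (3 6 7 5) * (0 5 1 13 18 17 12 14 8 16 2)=[5, 13, 0, 6, 4, 1, 7, 11, 16, 9, 10, 14, 3, 18, 8, 15, 2, 12, 17]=(0 5 1 13 18 17 12 3 6 7 11 14 8 16 2)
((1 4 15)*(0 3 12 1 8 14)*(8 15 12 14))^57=((15)(0 3 14)(1 4 12))^57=(15)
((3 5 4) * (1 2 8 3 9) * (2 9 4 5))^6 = (9)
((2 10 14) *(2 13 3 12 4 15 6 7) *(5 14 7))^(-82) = (2 7 10)(3 14 6 4)(5 15 12 13)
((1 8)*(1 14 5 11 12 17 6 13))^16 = (1 6 12 5 8 13 17 11 14)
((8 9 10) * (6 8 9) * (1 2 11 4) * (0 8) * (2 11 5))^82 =((0 8 6)(1 11 4)(2 5)(9 10))^82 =(0 8 6)(1 11 4)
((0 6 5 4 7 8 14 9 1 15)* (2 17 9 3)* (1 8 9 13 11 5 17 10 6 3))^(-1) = ((0 3 2 10 6 17 13 11 5 4 7 9 8 14 1 15))^(-1) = (0 15 1 14 8 9 7 4 5 11 13 17 6 10 2 3)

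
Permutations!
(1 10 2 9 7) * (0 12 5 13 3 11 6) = (0 12 5 13 3 11 6)(1 10 2 9 7) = [12, 10, 9, 11, 4, 13, 0, 1, 8, 7, 2, 6, 5, 3]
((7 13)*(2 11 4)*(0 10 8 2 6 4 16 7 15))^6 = ((0 10 8 2 11 16 7 13 15)(4 6))^6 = (0 7 2)(8 15 16)(10 13 11)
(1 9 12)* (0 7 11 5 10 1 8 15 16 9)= (0 7 11 5 10 1)(8 15 16 9 12)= [7, 0, 2, 3, 4, 10, 6, 11, 15, 12, 1, 5, 8, 13, 14, 16, 9]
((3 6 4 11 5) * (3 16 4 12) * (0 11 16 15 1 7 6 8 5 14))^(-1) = (0 14 11)(1 15 5 8 3 12 6 7)(4 16)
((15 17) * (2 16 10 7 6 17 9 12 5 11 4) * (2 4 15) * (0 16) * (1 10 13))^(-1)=(0 2 17 6 7 10 1 13 16)(5 12 9 15 11)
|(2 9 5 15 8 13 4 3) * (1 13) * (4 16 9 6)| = 28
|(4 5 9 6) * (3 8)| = 4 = |(3 8)(4 5 9 6)|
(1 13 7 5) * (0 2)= (0 2)(1 13 7 5)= [2, 13, 0, 3, 4, 1, 6, 5, 8, 9, 10, 11, 12, 7]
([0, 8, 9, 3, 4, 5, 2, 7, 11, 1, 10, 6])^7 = (1 8 11 6 2 9)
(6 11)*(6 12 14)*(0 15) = (0 15)(6 11 12 14) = [15, 1, 2, 3, 4, 5, 11, 7, 8, 9, 10, 12, 14, 13, 6, 0]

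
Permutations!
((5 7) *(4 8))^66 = ((4 8)(5 7))^66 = (8)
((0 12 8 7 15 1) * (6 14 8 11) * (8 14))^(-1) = ((0 12 11 6 8 7 15 1))^(-1) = (0 1 15 7 8 6 11 12)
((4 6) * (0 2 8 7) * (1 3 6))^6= (0 8)(1 6)(2 7)(3 4)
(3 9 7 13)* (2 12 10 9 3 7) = (2 12 10 9)(7 13) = [0, 1, 12, 3, 4, 5, 6, 13, 8, 2, 9, 11, 10, 7]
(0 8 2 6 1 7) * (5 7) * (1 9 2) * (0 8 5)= (0 5 7 8 1)(2 6 9)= [5, 0, 6, 3, 4, 7, 9, 8, 1, 2]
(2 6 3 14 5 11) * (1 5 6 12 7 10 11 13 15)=(1 5 13 15)(2 12 7 10 11)(3 14 6)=[0, 5, 12, 14, 4, 13, 3, 10, 8, 9, 11, 2, 7, 15, 6, 1]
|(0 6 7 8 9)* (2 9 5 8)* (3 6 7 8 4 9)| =9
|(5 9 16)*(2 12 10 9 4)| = 7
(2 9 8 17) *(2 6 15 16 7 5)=(2 9 8 17 6 15 16 7 5)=[0, 1, 9, 3, 4, 2, 15, 5, 17, 8, 10, 11, 12, 13, 14, 16, 7, 6]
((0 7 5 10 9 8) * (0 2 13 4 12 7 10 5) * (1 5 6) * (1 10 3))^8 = (0 2 5 12 9 3 13 6 7 8 1 4 10) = ((0 3 1 5 6 10 9 8 2 13 4 12 7))^8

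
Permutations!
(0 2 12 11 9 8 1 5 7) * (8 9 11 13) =[2, 5, 12, 3, 4, 7, 6, 0, 1, 9, 10, 11, 13, 8] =(0 2 12 13 8 1 5 7)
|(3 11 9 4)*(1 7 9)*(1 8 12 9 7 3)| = |(1 3 11 8 12 9 4)| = 7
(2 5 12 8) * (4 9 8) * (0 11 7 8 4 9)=[11, 1, 5, 3, 0, 12, 6, 8, 2, 4, 10, 7, 9]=(0 11 7 8 2 5 12 9 4)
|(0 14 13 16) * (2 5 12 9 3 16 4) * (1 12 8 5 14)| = 12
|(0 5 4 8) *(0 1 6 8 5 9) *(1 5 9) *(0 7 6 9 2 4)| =|(0 1 9 7 6 8 5)(2 4)| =14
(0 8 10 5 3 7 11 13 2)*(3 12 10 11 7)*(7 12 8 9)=(0 9 7 12 10 5 8 11 13 2)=[9, 1, 0, 3, 4, 8, 6, 12, 11, 7, 5, 13, 10, 2]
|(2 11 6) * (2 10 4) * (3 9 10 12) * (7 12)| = 9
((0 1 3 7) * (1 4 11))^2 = (0 11 3)(1 7 4)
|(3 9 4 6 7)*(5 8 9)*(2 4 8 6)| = |(2 4)(3 5 6 7)(8 9)| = 4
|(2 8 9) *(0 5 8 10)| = 6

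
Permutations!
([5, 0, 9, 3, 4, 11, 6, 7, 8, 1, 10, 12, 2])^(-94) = (0 2 5 9 11 1 12)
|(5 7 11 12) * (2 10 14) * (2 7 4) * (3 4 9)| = |(2 10 14 7 11 12 5 9 3 4)| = 10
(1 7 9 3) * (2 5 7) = (1 2 5 7 9 3) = [0, 2, 5, 1, 4, 7, 6, 9, 8, 3]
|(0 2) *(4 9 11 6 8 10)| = 6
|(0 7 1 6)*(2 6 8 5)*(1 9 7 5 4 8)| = |(0 5 2 6)(4 8)(7 9)| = 4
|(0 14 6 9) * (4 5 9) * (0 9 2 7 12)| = 8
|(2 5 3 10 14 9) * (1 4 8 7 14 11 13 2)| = |(1 4 8 7 14 9)(2 5 3 10 11 13)| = 6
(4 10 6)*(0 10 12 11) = (0 10 6 4 12 11) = [10, 1, 2, 3, 12, 5, 4, 7, 8, 9, 6, 0, 11]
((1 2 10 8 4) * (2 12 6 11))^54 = ((1 12 6 11 2 10 8 4))^54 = (1 8 2 6)(4 10 11 12)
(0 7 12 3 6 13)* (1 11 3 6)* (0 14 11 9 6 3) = (0 7 12 3 1 9 6 13 14 11) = [7, 9, 2, 1, 4, 5, 13, 12, 8, 6, 10, 0, 3, 14, 11]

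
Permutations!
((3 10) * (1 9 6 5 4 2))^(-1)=((1 9 6 5 4 2)(3 10))^(-1)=(1 2 4 5 6 9)(3 10)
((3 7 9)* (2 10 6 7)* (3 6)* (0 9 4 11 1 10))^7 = (0 10 4 9 3 11 6 2 1 7) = ((0 9 6 7 4 11 1 10 3 2))^7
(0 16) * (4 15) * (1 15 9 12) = (0 16)(1 15 4 9 12) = [16, 15, 2, 3, 9, 5, 6, 7, 8, 12, 10, 11, 1, 13, 14, 4, 0]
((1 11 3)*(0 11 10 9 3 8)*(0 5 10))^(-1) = (0 1 3 9 10 5 8 11)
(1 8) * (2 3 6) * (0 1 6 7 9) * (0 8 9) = (0 1 9 8 6 2 3 7) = [1, 9, 3, 7, 4, 5, 2, 0, 6, 8]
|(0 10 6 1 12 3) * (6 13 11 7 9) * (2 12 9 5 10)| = |(0 2 12 3)(1 9 6)(5 10 13 11 7)| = 60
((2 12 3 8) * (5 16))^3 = ((2 12 3 8)(5 16))^3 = (2 8 3 12)(5 16)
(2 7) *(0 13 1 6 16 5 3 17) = [13, 6, 7, 17, 4, 3, 16, 2, 8, 9, 10, 11, 12, 1, 14, 15, 5, 0] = (0 13 1 6 16 5 3 17)(2 7)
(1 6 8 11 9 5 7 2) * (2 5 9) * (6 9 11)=(1 9 11 2)(5 7)(6 8)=[0, 9, 1, 3, 4, 7, 8, 5, 6, 11, 10, 2]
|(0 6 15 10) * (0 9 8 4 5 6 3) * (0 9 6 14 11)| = 24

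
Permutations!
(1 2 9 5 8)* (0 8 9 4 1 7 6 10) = (0 8 7 6 10)(1 2 4)(5 9) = [8, 2, 4, 3, 1, 9, 10, 6, 7, 5, 0]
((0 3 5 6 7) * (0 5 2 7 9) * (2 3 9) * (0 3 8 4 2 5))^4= (0 4 9 2 3 7 8)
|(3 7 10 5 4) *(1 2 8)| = |(1 2 8)(3 7 10 5 4)| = 15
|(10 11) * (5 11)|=3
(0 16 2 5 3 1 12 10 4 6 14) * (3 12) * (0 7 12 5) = (0 16 2)(1 3)(4 6 14 7 12 10) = [16, 3, 0, 1, 6, 5, 14, 12, 8, 9, 4, 11, 10, 13, 7, 15, 2]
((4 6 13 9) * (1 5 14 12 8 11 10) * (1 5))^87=((4 6 13 9)(5 14 12 8 11 10))^87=(4 9 13 6)(5 8)(10 12)(11 14)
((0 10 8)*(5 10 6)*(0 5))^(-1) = (0 6)(5 8 10)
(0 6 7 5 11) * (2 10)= (0 6 7 5 11)(2 10)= [6, 1, 10, 3, 4, 11, 7, 5, 8, 9, 2, 0]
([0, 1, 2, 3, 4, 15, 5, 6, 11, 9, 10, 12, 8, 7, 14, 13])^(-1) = [0, 1, 2, 3, 4, 6, 7, 13, 12, 9, 10, 8, 11, 15, 14, 5]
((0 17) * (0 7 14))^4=(17)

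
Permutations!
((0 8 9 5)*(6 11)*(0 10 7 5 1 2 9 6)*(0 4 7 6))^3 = ((0 8)(1 2 9)(4 7 5 10 6 11))^3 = (0 8)(4 10)(5 11)(6 7)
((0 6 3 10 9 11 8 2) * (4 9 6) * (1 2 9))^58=(0 1)(2 4)(3 10 6)(8 9 11)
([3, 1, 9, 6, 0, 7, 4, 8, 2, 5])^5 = (9)(0 3 6 4)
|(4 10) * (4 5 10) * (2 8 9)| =|(2 8 9)(5 10)| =6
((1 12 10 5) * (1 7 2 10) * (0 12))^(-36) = ((0 12 1)(2 10 5 7))^(-36) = (12)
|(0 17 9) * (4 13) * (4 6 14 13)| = 3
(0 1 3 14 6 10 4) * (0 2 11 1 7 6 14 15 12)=(0 7 6 10 4 2 11 1 3 15 12)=[7, 3, 11, 15, 2, 5, 10, 6, 8, 9, 4, 1, 0, 13, 14, 12]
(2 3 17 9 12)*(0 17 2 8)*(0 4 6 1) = (0 17 9 12 8 4 6 1)(2 3) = [17, 0, 3, 2, 6, 5, 1, 7, 4, 12, 10, 11, 8, 13, 14, 15, 16, 9]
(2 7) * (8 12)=(2 7)(8 12)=[0, 1, 7, 3, 4, 5, 6, 2, 12, 9, 10, 11, 8]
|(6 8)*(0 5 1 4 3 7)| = 6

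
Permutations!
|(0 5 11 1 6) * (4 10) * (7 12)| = 10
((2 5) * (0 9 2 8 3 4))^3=(0 5 4 2 3 9 8)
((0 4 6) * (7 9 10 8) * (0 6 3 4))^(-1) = (3 4)(7 8 10 9)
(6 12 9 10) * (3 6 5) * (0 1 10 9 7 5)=(0 1 10)(3 6 12 7 5)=[1, 10, 2, 6, 4, 3, 12, 5, 8, 9, 0, 11, 7]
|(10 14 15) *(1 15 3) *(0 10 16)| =|(0 10 14 3 1 15 16)| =7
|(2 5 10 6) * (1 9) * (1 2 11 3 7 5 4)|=|(1 9 2 4)(3 7 5 10 6 11)|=12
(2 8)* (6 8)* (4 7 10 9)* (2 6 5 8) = (2 5 8 6)(4 7 10 9) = [0, 1, 5, 3, 7, 8, 2, 10, 6, 4, 9]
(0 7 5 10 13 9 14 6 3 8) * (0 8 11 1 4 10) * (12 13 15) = (0 7 5)(1 4 10 15 12 13 9 14 6 3 11) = [7, 4, 2, 11, 10, 0, 3, 5, 8, 14, 15, 1, 13, 9, 6, 12]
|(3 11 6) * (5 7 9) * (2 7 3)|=7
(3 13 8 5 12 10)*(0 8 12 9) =(0 8 5 9)(3 13 12 10) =[8, 1, 2, 13, 4, 9, 6, 7, 5, 0, 3, 11, 10, 12]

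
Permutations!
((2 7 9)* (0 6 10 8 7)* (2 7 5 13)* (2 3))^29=(0 13 10 2 5 6 3 8)(7 9)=((0 6 10 8 5 13 3 2)(7 9))^29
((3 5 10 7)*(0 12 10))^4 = ((0 12 10 7 3 5))^4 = (0 3 10)(5 7 12)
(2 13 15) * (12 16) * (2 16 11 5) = (2 13 15 16 12 11 5) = [0, 1, 13, 3, 4, 2, 6, 7, 8, 9, 10, 5, 11, 15, 14, 16, 12]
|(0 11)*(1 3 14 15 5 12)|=|(0 11)(1 3 14 15 5 12)|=6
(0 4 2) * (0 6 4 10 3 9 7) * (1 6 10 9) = (0 9 7)(1 6 4 2 10 3) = [9, 6, 10, 1, 2, 5, 4, 0, 8, 7, 3]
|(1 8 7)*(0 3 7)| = |(0 3 7 1 8)| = 5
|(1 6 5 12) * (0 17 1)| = |(0 17 1 6 5 12)| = 6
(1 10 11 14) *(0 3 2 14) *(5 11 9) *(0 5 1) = (0 3 2 14)(1 10 9)(5 11) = [3, 10, 14, 2, 4, 11, 6, 7, 8, 1, 9, 5, 12, 13, 0]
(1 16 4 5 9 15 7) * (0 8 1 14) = [8, 16, 2, 3, 5, 9, 6, 14, 1, 15, 10, 11, 12, 13, 0, 7, 4] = (0 8 1 16 4 5 9 15 7 14)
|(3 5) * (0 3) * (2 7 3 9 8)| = |(0 9 8 2 7 3 5)| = 7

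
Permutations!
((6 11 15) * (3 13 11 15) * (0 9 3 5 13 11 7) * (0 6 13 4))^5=(0 4 5 11 3 9)(6 15 13 7)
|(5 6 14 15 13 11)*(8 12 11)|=|(5 6 14 15 13 8 12 11)|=8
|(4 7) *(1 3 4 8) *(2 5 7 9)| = 8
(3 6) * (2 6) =(2 6 3) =[0, 1, 6, 2, 4, 5, 3]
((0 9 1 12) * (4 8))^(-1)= ((0 9 1 12)(4 8))^(-1)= (0 12 1 9)(4 8)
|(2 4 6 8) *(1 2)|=5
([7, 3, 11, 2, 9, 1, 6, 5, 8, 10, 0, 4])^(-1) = [10, 5, 3, 1, 11, 7, 6, 0, 8, 4, 9, 2]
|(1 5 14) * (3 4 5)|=|(1 3 4 5 14)|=5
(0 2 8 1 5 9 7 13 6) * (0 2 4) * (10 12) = (0 4)(1 5 9 7 13 6 2 8)(10 12) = [4, 5, 8, 3, 0, 9, 2, 13, 1, 7, 12, 11, 10, 6]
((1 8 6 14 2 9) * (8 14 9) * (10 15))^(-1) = ((1 14 2 8 6 9)(10 15))^(-1) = (1 9 6 8 2 14)(10 15)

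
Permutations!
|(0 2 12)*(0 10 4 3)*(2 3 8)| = |(0 3)(2 12 10 4 8)| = 10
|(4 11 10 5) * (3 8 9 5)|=7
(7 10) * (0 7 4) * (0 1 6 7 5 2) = (0 5 2)(1 6 7 10 4) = [5, 6, 0, 3, 1, 2, 7, 10, 8, 9, 4]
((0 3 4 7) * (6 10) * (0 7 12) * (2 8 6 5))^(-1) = (0 12 4 3)(2 5 10 6 8) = ((0 3 4 12)(2 8 6 10 5))^(-1)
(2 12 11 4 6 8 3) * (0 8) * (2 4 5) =(0 8 3 4 6)(2 12 11 5) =[8, 1, 12, 4, 6, 2, 0, 7, 3, 9, 10, 5, 11]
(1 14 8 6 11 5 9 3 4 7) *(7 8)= (1 14 7)(3 4 8 6 11 5 9)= [0, 14, 2, 4, 8, 9, 11, 1, 6, 3, 10, 5, 12, 13, 7]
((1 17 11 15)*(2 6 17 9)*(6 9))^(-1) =(1 15 11 17 6)(2 9) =((1 6 17 11 15)(2 9))^(-1)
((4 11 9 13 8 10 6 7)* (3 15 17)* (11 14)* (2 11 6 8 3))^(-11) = (2 13 17 9 15 11 3)(4 14 6 7)(8 10)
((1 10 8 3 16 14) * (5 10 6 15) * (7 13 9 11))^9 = (16)(7 13 9 11) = ((1 6 15 5 10 8 3 16 14)(7 13 9 11))^9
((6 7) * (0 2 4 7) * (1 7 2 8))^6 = ((0 8 1 7 6)(2 4))^6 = (0 8 1 7 6)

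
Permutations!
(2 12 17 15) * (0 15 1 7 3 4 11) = [15, 7, 12, 4, 11, 5, 6, 3, 8, 9, 10, 0, 17, 13, 14, 2, 16, 1] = (0 15 2 12 17 1 7 3 4 11)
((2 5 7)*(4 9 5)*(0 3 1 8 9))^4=(0 9 4 8 2 1 7 3 5)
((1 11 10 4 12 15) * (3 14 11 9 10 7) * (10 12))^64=(15)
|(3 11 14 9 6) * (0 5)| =10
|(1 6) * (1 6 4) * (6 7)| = 2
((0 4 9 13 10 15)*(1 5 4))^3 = ((0 1 5 4 9 13 10 15))^3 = (0 4 10 1 9 15 5 13)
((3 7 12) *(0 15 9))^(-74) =((0 15 9)(3 7 12))^(-74) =(0 15 9)(3 7 12)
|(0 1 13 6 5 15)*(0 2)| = 7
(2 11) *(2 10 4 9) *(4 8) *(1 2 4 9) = (1 2 11 10 8 9 4) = [0, 2, 11, 3, 1, 5, 6, 7, 9, 4, 8, 10]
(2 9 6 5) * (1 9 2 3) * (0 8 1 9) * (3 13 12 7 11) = [8, 0, 2, 9, 4, 13, 5, 11, 1, 6, 10, 3, 7, 12] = (0 8 1)(3 9 6 5 13 12 7 11)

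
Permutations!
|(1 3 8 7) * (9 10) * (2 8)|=|(1 3 2 8 7)(9 10)|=10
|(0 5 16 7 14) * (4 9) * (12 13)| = |(0 5 16 7 14)(4 9)(12 13)| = 10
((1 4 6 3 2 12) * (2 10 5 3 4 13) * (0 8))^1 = ((0 8)(1 13 2 12)(3 10 5)(4 6))^1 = (0 8)(1 13 2 12)(3 10 5)(4 6)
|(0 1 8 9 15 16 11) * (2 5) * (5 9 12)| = 10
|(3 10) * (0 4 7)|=|(0 4 7)(3 10)|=6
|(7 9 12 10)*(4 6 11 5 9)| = |(4 6 11 5 9 12 10 7)| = 8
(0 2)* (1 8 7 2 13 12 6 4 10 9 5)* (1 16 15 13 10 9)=(0 10 1 8 7 2)(4 9 5 16 15 13 12 6)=[10, 8, 0, 3, 9, 16, 4, 2, 7, 5, 1, 11, 6, 12, 14, 13, 15]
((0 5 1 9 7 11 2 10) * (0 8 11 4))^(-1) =(0 4 7 9 1 5)(2 11 8 10)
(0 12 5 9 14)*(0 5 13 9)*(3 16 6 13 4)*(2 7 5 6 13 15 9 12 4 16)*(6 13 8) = (0 4 3 2 7 5)(6 15 9 14 13 12 16 8) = [4, 1, 7, 2, 3, 0, 15, 5, 6, 14, 10, 11, 16, 12, 13, 9, 8]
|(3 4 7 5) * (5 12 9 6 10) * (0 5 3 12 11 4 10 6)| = 12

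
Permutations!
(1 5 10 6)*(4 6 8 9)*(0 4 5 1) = (0 4 6)(5 10 8 9) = [4, 1, 2, 3, 6, 10, 0, 7, 9, 5, 8]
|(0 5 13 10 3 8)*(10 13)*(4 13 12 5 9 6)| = |(0 9 6 4 13 12 5 10 3 8)| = 10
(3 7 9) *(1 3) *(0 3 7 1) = (0 3 1 7 9) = [3, 7, 2, 1, 4, 5, 6, 9, 8, 0]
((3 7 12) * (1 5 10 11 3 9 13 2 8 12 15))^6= (1 15 7 3 11 10 5)(2 8 12 9 13)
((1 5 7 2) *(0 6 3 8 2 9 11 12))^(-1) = ((0 6 3 8 2 1 5 7 9 11 12))^(-1) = (0 12 11 9 7 5 1 2 8 3 6)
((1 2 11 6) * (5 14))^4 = (14)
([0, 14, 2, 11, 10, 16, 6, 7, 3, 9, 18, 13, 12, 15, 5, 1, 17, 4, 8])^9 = [0, 3, 2, 4, 14, 13, 6, 7, 17, 9, 5, 10, 12, 18, 11, 8, 15, 1, 16]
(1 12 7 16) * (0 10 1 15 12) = (0 10 1)(7 16 15 12) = [10, 0, 2, 3, 4, 5, 6, 16, 8, 9, 1, 11, 7, 13, 14, 12, 15]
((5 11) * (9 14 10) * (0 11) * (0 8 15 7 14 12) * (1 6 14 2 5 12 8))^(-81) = ((0 11 12)(1 6 14 10 9 8 15 7 2 5))^(-81) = (1 5 2 7 15 8 9 10 14 6)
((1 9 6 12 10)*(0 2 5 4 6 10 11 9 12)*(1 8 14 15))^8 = (15)(0 4 2 6 5)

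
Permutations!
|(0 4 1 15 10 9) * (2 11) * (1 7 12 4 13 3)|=|(0 13 3 1 15 10 9)(2 11)(4 7 12)|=42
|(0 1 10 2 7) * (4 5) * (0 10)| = |(0 1)(2 7 10)(4 5)| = 6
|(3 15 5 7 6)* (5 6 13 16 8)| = |(3 15 6)(5 7 13 16 8)| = 15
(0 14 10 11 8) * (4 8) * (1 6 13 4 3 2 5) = (0 14 10 11 3 2 5 1 6 13 4 8) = [14, 6, 5, 2, 8, 1, 13, 7, 0, 9, 11, 3, 12, 4, 10]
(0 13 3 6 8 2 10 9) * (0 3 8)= (0 13 8 2 10 9 3 6)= [13, 1, 10, 6, 4, 5, 0, 7, 2, 3, 9, 11, 12, 8]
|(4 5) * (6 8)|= |(4 5)(6 8)|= 2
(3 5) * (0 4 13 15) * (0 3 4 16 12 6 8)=(0 16 12 6 8)(3 5 4 13 15)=[16, 1, 2, 5, 13, 4, 8, 7, 0, 9, 10, 11, 6, 15, 14, 3, 12]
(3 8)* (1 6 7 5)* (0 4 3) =(0 4 3 8)(1 6 7 5) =[4, 6, 2, 8, 3, 1, 7, 5, 0]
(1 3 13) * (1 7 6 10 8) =[0, 3, 2, 13, 4, 5, 10, 6, 1, 9, 8, 11, 12, 7] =(1 3 13 7 6 10 8)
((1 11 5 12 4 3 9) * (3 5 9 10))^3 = (12)(3 10)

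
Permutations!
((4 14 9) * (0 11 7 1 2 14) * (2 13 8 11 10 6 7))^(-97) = ((0 10 6 7 1 13 8 11 2 14 9 4))^(-97) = (0 4 9 14 2 11 8 13 1 7 6 10)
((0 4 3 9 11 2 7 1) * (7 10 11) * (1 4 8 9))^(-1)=(0 1 3 4 7 9 8)(2 11 10)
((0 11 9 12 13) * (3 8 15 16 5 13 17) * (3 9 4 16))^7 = (0 11 4 16 5 13)(3 8 15)(9 12 17)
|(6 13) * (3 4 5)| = 6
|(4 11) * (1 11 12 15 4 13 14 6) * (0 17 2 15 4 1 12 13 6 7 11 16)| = 42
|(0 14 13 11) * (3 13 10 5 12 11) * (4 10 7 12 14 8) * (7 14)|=|(14)(0 8 4 10 5 7 12 11)(3 13)|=8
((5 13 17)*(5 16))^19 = (5 16 17 13)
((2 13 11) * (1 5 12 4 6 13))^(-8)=((1 5 12 4 6 13 11 2))^(-8)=(13)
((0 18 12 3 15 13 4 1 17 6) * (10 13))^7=(0 4 3 6 13 12 17 10 18 1 15)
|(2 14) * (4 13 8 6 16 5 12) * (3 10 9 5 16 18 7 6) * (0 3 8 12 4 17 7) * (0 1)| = 26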